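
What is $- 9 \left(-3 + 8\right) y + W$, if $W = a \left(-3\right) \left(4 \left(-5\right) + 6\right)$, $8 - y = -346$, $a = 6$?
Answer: $-15678$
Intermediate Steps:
$y = 354$ ($y = 8 - -346 = 8 + 346 = 354$)
$W = 252$ ($W = 6 \left(-3\right) \left(4 \left(-5\right) + 6\right) = - 18 \left(-20 + 6\right) = \left(-18\right) \left(-14\right) = 252$)
$- 9 \left(-3 + 8\right) y + W = - 9 \left(-3 + 8\right) 354 + 252 = \left(-9\right) 5 \cdot 354 + 252 = \left(-45\right) 354 + 252 = -15930 + 252 = -15678$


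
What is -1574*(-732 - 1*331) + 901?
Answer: 1674063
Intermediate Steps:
-1574*(-732 - 1*331) + 901 = -1574*(-732 - 331) + 901 = -1574*(-1063) + 901 = 1673162 + 901 = 1674063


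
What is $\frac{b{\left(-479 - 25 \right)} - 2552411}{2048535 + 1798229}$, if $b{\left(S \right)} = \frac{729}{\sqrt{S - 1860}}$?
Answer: $- \frac{2552411}{3846764} - \frac{243 i \sqrt{591}}{1515625016} \approx -0.66352 - 3.8977 \cdot 10^{-6} i$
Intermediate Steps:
$b{\left(S \right)} = \frac{729}{\sqrt{-1860 + S}}$
$\frac{b{\left(-479 - 25 \right)} - 2552411}{2048535 + 1798229} = \frac{\frac{729}{\sqrt{-1860 - 504}} - 2552411}{2048535 + 1798229} = \frac{\frac{729}{\sqrt{-1860 - 504}} - 2552411}{3846764} = \left(\frac{729}{\sqrt{-1860 - 504}} - 2552411\right) \frac{1}{3846764} = \left(\frac{729}{2 i \sqrt{591}} - 2552411\right) \frac{1}{3846764} = \left(729 \left(- \frac{i \sqrt{591}}{1182}\right) - 2552411\right) \frac{1}{3846764} = \left(- \frac{243 i \sqrt{591}}{394} - 2552411\right) \frac{1}{3846764} = \left(-2552411 - \frac{243 i \sqrt{591}}{394}\right) \frac{1}{3846764} = - \frac{2552411}{3846764} - \frac{243 i \sqrt{591}}{1515625016}$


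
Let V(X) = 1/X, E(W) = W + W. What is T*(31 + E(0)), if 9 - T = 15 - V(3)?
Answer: -527/3 ≈ -175.67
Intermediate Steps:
E(W) = 2*W
V(X) = 1/X
T = -17/3 (T = 9 - (15 - 1/3) = 9 - (15 - 1*⅓) = 9 - (15 - ⅓) = 9 - 1*44/3 = 9 - 44/3 = -17/3 ≈ -5.6667)
T*(31 + E(0)) = -17*(31 + 2*0)/3 = -17*(31 + 0)/3 = -17/3*31 = -527/3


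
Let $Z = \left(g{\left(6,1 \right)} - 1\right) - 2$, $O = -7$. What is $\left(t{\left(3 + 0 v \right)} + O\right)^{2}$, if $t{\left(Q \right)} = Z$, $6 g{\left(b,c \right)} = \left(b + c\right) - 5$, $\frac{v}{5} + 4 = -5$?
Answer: $\frac{841}{9} \approx 93.444$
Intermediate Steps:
$v = -45$ ($v = -20 + 5 \left(-5\right) = -20 - 25 = -45$)
$g{\left(b,c \right)} = - \frac{5}{6} + \frac{b}{6} + \frac{c}{6}$ ($g{\left(b,c \right)} = \frac{\left(b + c\right) - 5}{6} = \frac{-5 + b + c}{6} = - \frac{5}{6} + \frac{b}{6} + \frac{c}{6}$)
$Z = - \frac{8}{3}$ ($Z = \left(\left(- \frac{5}{6} + \frac{1}{6} \cdot 6 + \frac{1}{6} \cdot 1\right) - 1\right) - 2 = \left(\left(- \frac{5}{6} + 1 + \frac{1}{6}\right) - 1\right) - 2 = \left(\frac{1}{3} - 1\right) - 2 = - \frac{2}{3} - 2 = - \frac{8}{3} \approx -2.6667$)
$t{\left(Q \right)} = - \frac{8}{3}$
$\left(t{\left(3 + 0 v \right)} + O\right)^{2} = \left(- \frac{8}{3} - 7\right)^{2} = \left(- \frac{29}{3}\right)^{2} = \frac{841}{9}$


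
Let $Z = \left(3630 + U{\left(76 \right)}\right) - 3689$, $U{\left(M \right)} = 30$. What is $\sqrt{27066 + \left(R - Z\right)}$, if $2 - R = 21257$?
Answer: $4 \sqrt{365} \approx 76.42$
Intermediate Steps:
$R = -21255$ ($R = 2 - 21257 = -21255$)
$Z = -29$ ($Z = \left(3630 + 30\right) - 3689 = 3660 - 3689 = -29$)
$\sqrt{27066 + \left(R - Z\right)} = \sqrt{27066 - 21226} = \sqrt{5840} = 4 \sqrt{365}$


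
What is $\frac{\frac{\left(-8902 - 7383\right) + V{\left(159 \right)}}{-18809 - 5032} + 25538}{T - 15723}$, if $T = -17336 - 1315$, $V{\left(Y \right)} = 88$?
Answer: $- \frac{202955885}{273170178} \approx -0.74296$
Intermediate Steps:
$T = -18651$ ($T = -17336 - 1315 = -18651$)
$\frac{\frac{\left(-8902 - 7383\right) + V{\left(159 \right)}}{-18809 - 5032} + 25538}{T - 15723} = \frac{\frac{\left(-8902 - 7383\right) + 88}{-18809 - 5032} + 25538}{-18651 - 15723} = \frac{\frac{\left(-8902 - 7383\right) + 88}{-23841} + 25538}{-34374} = \left(\left(-16285 + 88\right) \left(- \frac{1}{23841}\right) + 25538\right) \left(- \frac{1}{34374}\right) = \left(\left(-16197\right) \left(- \frac{1}{23841}\right) + 25538\right) \left(- \frac{1}{34374}\right) = \left(\frac{5399}{7947} + 25538\right) \left(- \frac{1}{34374}\right) = \frac{202955885}{7947} \left(- \frac{1}{34374}\right) = - \frac{202955885}{273170178}$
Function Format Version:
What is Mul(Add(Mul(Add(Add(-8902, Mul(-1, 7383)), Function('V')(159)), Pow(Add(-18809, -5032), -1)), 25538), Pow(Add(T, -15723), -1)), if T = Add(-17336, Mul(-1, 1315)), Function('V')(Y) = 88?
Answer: Rational(-202955885, 273170178) ≈ -0.74296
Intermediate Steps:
T = -18651 (T = Add(-17336, -1315) = -18651)
Mul(Add(Mul(Add(Add(-8902, Mul(-1, 7383)), Function('V')(159)), Pow(Add(-18809, -5032), -1)), 25538), Pow(Add(T, -15723), -1)) = Mul(Add(Mul(Add(Add(-8902, Mul(-1, 7383)), 88), Pow(Add(-18809, -5032), -1)), 25538), Pow(Add(-18651, -15723), -1)) = Mul(Add(Mul(Add(Add(-8902, -7383), 88), Pow(-23841, -1)), 25538), Pow(-34374, -1)) = Mul(Add(Mul(Add(-16285, 88), Rational(-1, 23841)), 25538), Rational(-1, 34374)) = Mul(Add(Mul(-16197, Rational(-1, 23841)), 25538), Rational(-1, 34374)) = Mul(Add(Rational(5399, 7947), 25538), Rational(-1, 34374)) = Mul(Rational(202955885, 7947), Rational(-1, 34374)) = Rational(-202955885, 273170178)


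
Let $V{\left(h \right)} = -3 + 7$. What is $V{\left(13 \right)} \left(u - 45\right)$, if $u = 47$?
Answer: $8$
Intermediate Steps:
$V{\left(h \right)} = 4$
$V{\left(13 \right)} \left(u - 45\right) = 4 \left(47 - 45\right) = 4 \cdot 2 = 8$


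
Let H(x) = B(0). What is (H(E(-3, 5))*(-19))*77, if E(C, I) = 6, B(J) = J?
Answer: 0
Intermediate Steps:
H(x) = 0
(H(E(-3, 5))*(-19))*77 = (0*(-19))*77 = 0*77 = 0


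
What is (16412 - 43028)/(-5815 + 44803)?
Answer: -2218/3249 ≈ -0.68267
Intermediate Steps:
(16412 - 43028)/(-5815 + 44803) = -26616/38988 = -26616*1/38988 = -2218/3249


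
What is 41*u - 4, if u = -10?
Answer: -414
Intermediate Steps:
41*u - 4 = 41*(-10) - 4 = -410 - 4 = -414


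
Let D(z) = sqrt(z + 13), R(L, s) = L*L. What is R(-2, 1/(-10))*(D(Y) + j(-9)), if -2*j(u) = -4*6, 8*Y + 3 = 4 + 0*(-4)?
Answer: 48 + sqrt(210) ≈ 62.491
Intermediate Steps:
Y = 1/8 (Y = -3/8 + (4 + 0*(-4))/8 = -3/8 + (4 + 0)/8 = -3/8 + (1/8)*4 = -3/8 + 1/2 = 1/8 ≈ 0.12500)
R(L, s) = L**2
j(u) = 12 (j(u) = -(-2)*6 = -1/2*(-24) = 12)
D(z) = sqrt(13 + z)
R(-2, 1/(-10))*(D(Y) + j(-9)) = (-2)**2*(sqrt(13 + 1/8) + 12) = 4*(sqrt(105/8) + 12) = 4*(sqrt(210)/4 + 12) = 4*(12 + sqrt(210)/4) = 48 + sqrt(210)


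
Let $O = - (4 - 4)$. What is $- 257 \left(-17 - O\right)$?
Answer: $4369$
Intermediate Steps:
$O = 0$ ($O = \left(-1\right) 0 = 0$)
$- 257 \left(-17 - O\right) = - 257 \left(-17 - 0\right) = - 257 \left(-17 + 0\right) = \left(-257\right) \left(-17\right) = 4369$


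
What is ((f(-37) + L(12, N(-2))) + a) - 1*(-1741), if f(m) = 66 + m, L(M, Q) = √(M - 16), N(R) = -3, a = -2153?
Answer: -383 + 2*I ≈ -383.0 + 2.0*I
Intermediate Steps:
L(M, Q) = √(-16 + M)
((f(-37) + L(12, N(-2))) + a) - 1*(-1741) = (((66 - 37) + √(-16 + 12)) - 2153) - 1*(-1741) = ((29 + √(-4)) - 2153) + 1741 = ((29 + 2*I) - 2153) + 1741 = (-2124 + 2*I) + 1741 = -383 + 2*I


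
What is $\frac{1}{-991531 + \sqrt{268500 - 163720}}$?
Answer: $- \frac{991531}{983133619181} - \frac{26 \sqrt{155}}{983133619181} \approx -1.0089 \cdot 10^{-6}$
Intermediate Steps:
$\frac{1}{-991531 + \sqrt{268500 - 163720}} = \frac{1}{-991531 + \sqrt{104780}} = \frac{1}{-991531 + 26 \sqrt{155}}$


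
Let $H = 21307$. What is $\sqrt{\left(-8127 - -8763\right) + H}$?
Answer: $\sqrt{21943} \approx 148.13$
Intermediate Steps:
$\sqrt{\left(-8127 - -8763\right) + H} = \sqrt{\left(-8127 - -8763\right) + 21307} = \sqrt{\left(-8127 + 8763\right) + 21307} = \sqrt{636 + 21307} = \sqrt{21943}$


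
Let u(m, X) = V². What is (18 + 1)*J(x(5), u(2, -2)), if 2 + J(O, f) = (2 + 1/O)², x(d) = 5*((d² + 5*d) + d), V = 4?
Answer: 2894669/75625 ≈ 38.277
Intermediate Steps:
u(m, X) = 16 (u(m, X) = 4² = 16)
x(d) = 5*d² + 30*d (x(d) = 5*(d² + 6*d) = 5*d² + 30*d)
J(O, f) = -2 + (2 + 1/O)²
(18 + 1)*J(x(5), u(2, -2)) = (18 + 1)*(2 + (5*5*(6 + 5))⁻² + 4/((5*5*(6 + 5)))) = 19*(2 + (5*5*11)⁻² + 4/((5*5*11))) = 19*(2 + 275⁻² + 4/275) = 19*(2 + 1/75625 + 4*(1/275)) = 19*(2 + 1/75625 + 4/275) = 19*(152351/75625) = 2894669/75625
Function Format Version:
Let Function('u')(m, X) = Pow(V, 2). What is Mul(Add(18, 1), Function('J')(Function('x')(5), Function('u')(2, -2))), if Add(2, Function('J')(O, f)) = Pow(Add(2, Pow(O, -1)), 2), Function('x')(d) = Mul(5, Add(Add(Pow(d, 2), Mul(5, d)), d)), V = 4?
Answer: Rational(2894669, 75625) ≈ 38.277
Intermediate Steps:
Function('u')(m, X) = 16 (Function('u')(m, X) = Pow(4, 2) = 16)
Function('x')(d) = Add(Mul(5, Pow(d, 2)), Mul(30, d)) (Function('x')(d) = Mul(5, Add(Pow(d, 2), Mul(6, d))) = Add(Mul(5, Pow(d, 2)), Mul(30, d)))
Function('J')(O, f) = Add(-2, Pow(Add(2, Pow(O, -1)), 2))
Mul(Add(18, 1), Function('J')(Function('x')(5), Function('u')(2, -2))) = Mul(Add(18, 1), Add(2, Pow(Mul(5, 5, Add(6, 5)), -2), Mul(4, Pow(Mul(5, 5, Add(6, 5)), -1)))) = Mul(19, Add(2, Pow(Mul(5, 5, 11), -2), Mul(4, Pow(Mul(5, 5, 11), -1)))) = Mul(19, Add(2, Pow(275, -2), Mul(4, Pow(275, -1)))) = Mul(19, Add(2, Rational(1, 75625), Mul(4, Rational(1, 275)))) = Mul(19, Add(2, Rational(1, 75625), Rational(4, 275))) = Mul(19, Rational(152351, 75625)) = Rational(2894669, 75625)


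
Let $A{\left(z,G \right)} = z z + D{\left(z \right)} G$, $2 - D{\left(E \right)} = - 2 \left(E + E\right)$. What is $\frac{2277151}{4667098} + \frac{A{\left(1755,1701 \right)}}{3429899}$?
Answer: $\frac{77930964482555}{16007674763102} \approx 4.8683$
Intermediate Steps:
$D{\left(E \right)} = 2 + 4 E$ ($D{\left(E \right)} = 2 - - 2 \left(E + E\right) = 2 - - 2 \cdot 2 E = 2 - - 4 E = 2 + 4 E$)
$A{\left(z,G \right)} = z^{2} + G \left(2 + 4 z\right)$ ($A{\left(z,G \right)} = z z + \left(2 + 4 z\right) G = z^{2} + G \left(2 + 4 z\right)$)
$\frac{2277151}{4667098} + \frac{A{\left(1755,1701 \right)}}{3429899} = \frac{2277151}{4667098} + \frac{1755^{2} + 2 \cdot 1701 \left(1 + 2 \cdot 1755\right)}{3429899} = 2277151 \cdot \frac{1}{4667098} + \left(3080025 + 2 \cdot 1701 \left(1 + 3510\right)\right) \frac{1}{3429899} = \frac{2277151}{4667098} + \left(3080025 + 2 \cdot 1701 \cdot 3511\right) \frac{1}{3429899} = \frac{2277151}{4667098} + \left(3080025 + 11944422\right) \frac{1}{3429899} = \frac{2277151}{4667098} + 15024447 \cdot \frac{1}{3429899} = \frac{2277151}{4667098} + \frac{15024447}{3429899} = \frac{77930964482555}{16007674763102}$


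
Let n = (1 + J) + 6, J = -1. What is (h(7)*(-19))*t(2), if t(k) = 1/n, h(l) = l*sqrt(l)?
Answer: -133*sqrt(7)/6 ≈ -58.647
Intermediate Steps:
h(l) = l**(3/2)
n = 6 (n = (1 - 1) + 6 = 0 + 6 = 6)
t(k) = 1/6
(h(7)*(-19))*t(2) = (7**(3/2)*(-19))*(1/6) = ((7*sqrt(7))*(-19))*(1/6) = -133*sqrt(7)*(1/6) = -133*sqrt(7)/6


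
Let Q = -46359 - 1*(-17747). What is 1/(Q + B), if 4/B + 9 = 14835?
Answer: -7413/212100754 ≈ -3.4950e-5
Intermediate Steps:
Q = -28612 (Q = -46359 + 17747 = -28612)
B = 2/7413 (B = 4/(-9 + 14835) = 4/14826 = 4*(1/14826) = 2/7413 ≈ 0.00026980)
1/(Q + B) = 1/(-28612 + 2/7413) = 1/(-212100754/7413) = -7413/212100754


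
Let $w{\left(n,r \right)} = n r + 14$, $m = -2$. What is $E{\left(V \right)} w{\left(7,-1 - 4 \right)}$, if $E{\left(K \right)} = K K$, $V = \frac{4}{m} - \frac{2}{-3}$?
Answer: $- \frac{112}{3} \approx -37.333$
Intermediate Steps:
$w{\left(n,r \right)} = 14 + n r$
$V = - \frac{4}{3}$ ($V = \frac{4}{-2} - \frac{2}{-3} = 4 \left(- \frac{1}{2}\right) - - \frac{2}{3} = -2 + \frac{2}{3} = - \frac{4}{3} \approx -1.3333$)
$E{\left(K \right)} = K^{2}$
$E{\left(V \right)} w{\left(7,-1 - 4 \right)} = \left(- \frac{4}{3}\right)^{2} \left(14 + 7 \left(-1 - 4\right)\right) = \frac{16 \left(14 + 7 \left(-1 - 4\right)\right)}{9} = \frac{16 \left(14 + 7 \left(-5\right)\right)}{9} = \frac{16 \left(14 - 35\right)}{9} = \frac{16}{9} \left(-21\right) = - \frac{112}{3}$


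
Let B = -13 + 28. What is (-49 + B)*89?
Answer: -3026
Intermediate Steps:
B = 15
(-49 + B)*89 = (-49 + 15)*89 = -34*89 = -3026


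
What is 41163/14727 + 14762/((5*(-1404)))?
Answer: 11927381/17230590 ≈ 0.69222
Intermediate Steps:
41163/14727 + 14762/((5*(-1404))) = 41163*(1/14727) + 14762/(-7020) = 13721/4909 + 14762*(-1/7020) = 13721/4909 - 7381/3510 = 11927381/17230590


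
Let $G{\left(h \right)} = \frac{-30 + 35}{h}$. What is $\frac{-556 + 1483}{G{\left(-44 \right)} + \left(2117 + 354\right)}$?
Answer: $\frac{40788}{108719} \approx 0.37517$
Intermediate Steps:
$G{\left(h \right)} = \frac{5}{h}$
$\frac{-556 + 1483}{G{\left(-44 \right)} + \left(2117 + 354\right)} = \frac{-556 + 1483}{\frac{5}{-44} + \left(2117 + 354\right)} = \frac{927}{5 \left(- \frac{1}{44}\right) + 2471} = \frac{927}{- \frac{5}{44} + 2471} = \frac{927}{\frac{108719}{44}} = 927 \cdot \frac{44}{108719} = \frac{40788}{108719}$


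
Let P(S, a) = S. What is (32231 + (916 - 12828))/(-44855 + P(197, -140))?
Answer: -6773/14886 ≈ -0.45499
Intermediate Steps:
(32231 + (916 - 12828))/(-44855 + P(197, -140)) = (32231 + (916 - 12828))/(-44855 + 197) = (32231 - 11912)/(-44658) = 20319*(-1/44658) = -6773/14886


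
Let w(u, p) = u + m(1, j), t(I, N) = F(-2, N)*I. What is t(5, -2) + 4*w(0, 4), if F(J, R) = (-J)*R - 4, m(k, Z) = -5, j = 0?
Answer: -60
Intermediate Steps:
F(J, R) = -4 - J*R (F(J, R) = -J*R - 4 = -4 - J*R)
t(I, N) = I*(-4 + 2*N) (t(I, N) = (-4 - 1*(-2)*N)*I = (-4 + 2*N)*I = I*(-4 + 2*N))
w(u, p) = -5 + u (w(u, p) = u - 5 = -5 + u)
t(5, -2) + 4*w(0, 4) = 2*5*(-2 - 2) + 4*(-5 + 0) = 2*5*(-4) + 4*(-5) = -40 - 20 = -60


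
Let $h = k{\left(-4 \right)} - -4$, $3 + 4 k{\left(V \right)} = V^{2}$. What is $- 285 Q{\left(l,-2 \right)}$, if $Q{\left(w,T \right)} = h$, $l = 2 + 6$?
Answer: $- \frac{8265}{4} \approx -2066.3$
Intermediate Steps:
$k{\left(V \right)} = - \frac{3}{4} + \frac{V^{2}}{4}$
$l = 8$
$h = \frac{29}{4}$ ($h = \left(- \frac{3}{4} + \frac{\left(-4\right)^{2}}{4}\right) - -4 = \left(- \frac{3}{4} + \frac{1}{4} \cdot 16\right) + 4 = \left(- \frac{3}{4} + 4\right) + 4 = \frac{13}{4} + 4 = \frac{29}{4} \approx 7.25$)
$Q{\left(w,T \right)} = \frac{29}{4}$
$- 285 Q{\left(l,-2 \right)} = \left(-285\right) \frac{29}{4} = - \frac{8265}{4}$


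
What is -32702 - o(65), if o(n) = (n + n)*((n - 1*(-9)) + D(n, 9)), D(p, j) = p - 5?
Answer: -50122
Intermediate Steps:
D(p, j) = -5 + p
o(n) = 2*n*(4 + 2*n) (o(n) = (n + n)*((n - 1*(-9)) + (-5 + n)) = (2*n)*((n + 9) + (-5 + n)) = (2*n)*((9 + n) + (-5 + n)) = (2*n)*(4 + 2*n) = 2*n*(4 + 2*n))
-32702 - o(65) = -32702 - 4*65*(2 + 65) = -32702 - 4*65*67 = -32702 - 1*17420 = -32702 - 17420 = -50122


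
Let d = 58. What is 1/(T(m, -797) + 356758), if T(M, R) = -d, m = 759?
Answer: 1/356700 ≈ 2.8035e-6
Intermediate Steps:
T(M, R) = -58 (T(M, R) = -1*58 = -58)
1/(T(m, -797) + 356758) = 1/(-58 + 356758) = 1/356700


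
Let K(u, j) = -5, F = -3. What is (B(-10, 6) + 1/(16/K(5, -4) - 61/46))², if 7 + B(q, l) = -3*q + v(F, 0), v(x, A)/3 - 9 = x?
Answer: 1802087401/1083681 ≈ 1662.9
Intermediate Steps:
v(x, A) = 27 + 3*x
B(q, l) = 11 - 3*q (B(q, l) = -7 + (-3*q + (27 + 3*(-3))) = -7 + (-3*q + (27 - 9)) = -7 + (-3*q + 18) = -7 + (18 - 3*q) = 11 - 3*q)
(B(-10, 6) + 1/(16/K(5, -4) - 61/46))² = ((11 - 3*(-10)) + 1/(16/(-5) - 61/46))² = ((11 + 30) + 1/(16*(-⅕) - 61*1/46))² = (41 + 1/(-16/5 - 61/46))² = (41 + 1/(-1041/230))² = (41 - 230/1041)² = (42451/1041)² = 1802087401/1083681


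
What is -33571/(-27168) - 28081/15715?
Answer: -235336343/426945120 ≈ -0.55121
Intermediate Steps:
-33571/(-27168) - 28081/15715 = -33571*(-1/27168) - 28081*1/15715 = 33571/27168 - 28081/15715 = -235336343/426945120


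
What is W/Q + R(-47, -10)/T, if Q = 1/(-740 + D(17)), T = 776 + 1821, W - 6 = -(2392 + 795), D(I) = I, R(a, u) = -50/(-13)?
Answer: 77645674793/33761 ≈ 2.2999e+6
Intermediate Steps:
R(a, u) = 50/13 (R(a, u) = -50*(-1/13) = 50/13)
W = -3181 (W = 6 - (2392 + 795) = 6 - 1*3187 = 6 - 3187 = -3181)
T = 2597
Q = -1/723 (Q = 1/(-740 + 17) = 1/(-723) = -1/723 ≈ -0.0013831)
W/Q + R(-47, -10)/T = -3181/(-1/723) + (50/13)/2597 = -3181*(-723) + (50/13)*(1/2597) = 2299863 + 50/33761 = 77645674793/33761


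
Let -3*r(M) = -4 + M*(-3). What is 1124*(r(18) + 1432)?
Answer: 4893896/3 ≈ 1.6313e+6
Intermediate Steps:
r(M) = 4/3 + M (r(M) = -(-4 + M*(-3))/3 = -(-4 - 3*M)/3 = 4/3 + M)
1124*(r(18) + 1432) = 1124*((4/3 + 18) + 1432) = 1124*(58/3 + 1432) = 1124*(4354/3) = 4893896/3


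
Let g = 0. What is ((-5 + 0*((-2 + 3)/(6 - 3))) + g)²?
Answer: 25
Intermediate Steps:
((-5 + 0*((-2 + 3)/(6 - 3))) + g)² = ((-5 + 0*((-2 + 3)/(6 - 3))) + 0)² = ((-5 + 0*(1/3)) + 0)² = ((-5 + 0*(1*(⅓))) + 0)² = ((-5 + 0*(⅓)) + 0)² = ((-5 + 0) + 0)² = (-5 + 0)² = (-5)² = 25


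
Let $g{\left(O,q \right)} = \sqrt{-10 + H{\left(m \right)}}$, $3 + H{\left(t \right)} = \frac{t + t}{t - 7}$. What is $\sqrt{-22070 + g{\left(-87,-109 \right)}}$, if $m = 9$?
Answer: $\sqrt{-22070 + 2 i} \approx 0.0067 + 148.56 i$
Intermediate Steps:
$H{\left(t \right)} = -3 + \frac{2 t}{-7 + t}$ ($H{\left(t \right)} = -3 + \frac{t + t}{t - 7} = -3 + \frac{2 t}{-7 + t}$)
$g{\left(O,q \right)} = 2 i$ ($g{\left(O,q \right)} = \sqrt{-10 + \frac{21 - 9}{-7 + 9}} = \sqrt{-10 + \frac{21 - 9}{2}} = \sqrt{-10 + \frac{1}{2} \cdot 12} = \sqrt{-10 + 6} = \sqrt{-4} = 2 i$)
$\sqrt{-22070 + g{\left(-87,-109 \right)}} = \sqrt{-22070 + 2 i}$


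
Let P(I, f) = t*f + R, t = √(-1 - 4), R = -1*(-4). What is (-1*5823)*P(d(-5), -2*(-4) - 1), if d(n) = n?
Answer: -23292 - 40761*I*√5 ≈ -23292.0 - 91144.0*I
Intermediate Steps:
R = 4
t = I*√5 (t = √(-5) = I*√5 ≈ 2.2361*I)
P(I, f) = 4 + I*f*√5 (P(I, f) = (I*√5)*f + 4 = I*f*√5 + 4 = 4 + I*f*√5)
(-1*5823)*P(d(-5), -2*(-4) - 1) = (-1*5823)*(4 + I*(-2*(-4) - 1)*√5) = -5823*(4 + I*(8 - 1)*√5) = -5823*(4 + I*7*√5) = -5823*(4 + 7*I*√5) = -23292 - 40761*I*√5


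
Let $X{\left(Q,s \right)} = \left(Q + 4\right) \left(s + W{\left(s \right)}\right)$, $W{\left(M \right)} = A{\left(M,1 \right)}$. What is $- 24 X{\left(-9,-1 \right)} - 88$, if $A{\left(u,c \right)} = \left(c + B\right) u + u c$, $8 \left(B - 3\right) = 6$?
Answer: $-898$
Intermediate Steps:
$B = \frac{15}{4}$ ($B = 3 + \frac{1}{8} \cdot 6 = 3 + \frac{3}{4} = \frac{15}{4} \approx 3.75$)
$A{\left(u,c \right)} = c u + u \left(\frac{15}{4} + c\right)$ ($A{\left(u,c \right)} = \left(c + \frac{15}{4}\right) u + u c = \left(\frac{15}{4} + c\right) u + c u = u \left(\frac{15}{4} + c\right) + c u = c u + u \left(\frac{15}{4} + c\right)$)
$W{\left(M \right)} = \frac{23 M}{4}$ ($W{\left(M \right)} = \frac{M \left(15 + 8 \cdot 1\right)}{4} = \frac{M \left(15 + 8\right)}{4} = \frac{1}{4} M 23 = \frac{23 M}{4}$)
$X{\left(Q,s \right)} = \frac{27 s \left(4 + Q\right)}{4}$ ($X{\left(Q,s \right)} = \left(Q + 4\right) \left(s + \frac{23 s}{4}\right) = \left(4 + Q\right) \frac{27 s}{4} = \frac{27 s \left(4 + Q\right)}{4}$)
$- 24 X{\left(-9,-1 \right)} - 88 = - 24 \cdot \frac{27}{4} \left(-1\right) \left(4 - 9\right) - 88 = - 24 \cdot \frac{27}{4} \left(-1\right) \left(-5\right) - 88 = \left(-24\right) \frac{135}{4} - 88 = -810 - 88 = -898$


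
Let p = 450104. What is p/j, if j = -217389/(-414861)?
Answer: 62243531848/72463 ≈ 8.5897e+5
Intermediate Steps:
j = 72463/138287 (j = -217389*(-1/414861) = 72463/138287 ≈ 0.52400)
p/j = 450104/(72463/138287) = 450104*(138287/72463) = 62243531848/72463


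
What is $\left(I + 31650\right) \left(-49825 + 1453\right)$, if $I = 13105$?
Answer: $-2164888860$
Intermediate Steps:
$\left(I + 31650\right) \left(-49825 + 1453\right) = \left(13105 + 31650\right) \left(-49825 + 1453\right) = 44755 \left(-48372\right) = -2164888860$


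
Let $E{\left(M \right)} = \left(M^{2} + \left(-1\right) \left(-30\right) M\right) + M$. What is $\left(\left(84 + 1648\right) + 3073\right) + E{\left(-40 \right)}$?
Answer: $5165$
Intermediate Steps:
$E{\left(M \right)} = M^{2} + 31 M$ ($E{\left(M \right)} = \left(M^{2} + 30 M\right) + M = M^{2} + 31 M$)
$\left(\left(84 + 1648\right) + 3073\right) + E{\left(-40 \right)} = \left(\left(84 + 1648\right) + 3073\right) - 40 \left(31 - 40\right) = \left(1732 + 3073\right) - -360 = 4805 + 360 = 5165$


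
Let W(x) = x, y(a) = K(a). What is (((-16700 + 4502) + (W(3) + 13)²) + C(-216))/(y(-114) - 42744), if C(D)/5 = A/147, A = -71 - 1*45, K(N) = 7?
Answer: 1756054/6282339 ≈ 0.27952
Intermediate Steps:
y(a) = 7
A = -116 (A = -71 - 45 = -116)
C(D) = -580/147 (C(D) = 5*(-116/147) = -580/147)
(((-16700 + 4502) + (W(3) + 13)²) + C(-216))/(y(-114) - 42744) = (((-16700 + 4502) + (3 + 13)²) - 580/147)/(7 - 42744) = ((-12198 + 16²) - 580/147)/(-42737) = ((-12198 + 256) - 580/147)*(-1/42737) = (-11942 - 580/147)*(-1/42737) = -1756054/147*(-1/42737) = 1756054/6282339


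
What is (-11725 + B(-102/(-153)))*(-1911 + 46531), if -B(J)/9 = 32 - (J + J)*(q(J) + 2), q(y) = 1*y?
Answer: -534592220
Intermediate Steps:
q(y) = y
B(J) = -288 + 18*J*(2 + J) (B(J) = -9*(32 - (J + J)*(J + 2)) = -9*(32 - 2*J*(2 + J)) = -288 + 18*J*(2 + J))
(-11725 + B(-102/(-153)))*(-1911 + 46531) = (-11725 + (-288 + 18*(-102/(-153))**2 + 36*(-102/(-153))))*(-1911 + 46531) = (-11725 + (-288 + 18*(-102*(-1/153))**2 + 36*(-102*(-1/153))))*44620 = (-11725 + (-288 + 18*(2/3)**2 + 36*(2/3)))*44620 = (-11725 + (-288 + 18*(4/9) + 24))*44620 = (-11725 + (-288 + 8 + 24))*44620 = (-11725 - 256)*44620 = -11981*44620 = -534592220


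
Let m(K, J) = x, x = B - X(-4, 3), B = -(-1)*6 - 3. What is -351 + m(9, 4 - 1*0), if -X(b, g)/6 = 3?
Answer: -330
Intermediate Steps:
X(b, g) = -18 (X(b, g) = -6*3 = -18)
B = 3 (B = -1*(-6) - 3 = 6 - 3 = 3)
x = 21 (x = 3 - 1*(-18) = 3 + 18 = 21)
m(K, J) = 21
-351 + m(9, 4 - 1*0) = -351 + 21 = -330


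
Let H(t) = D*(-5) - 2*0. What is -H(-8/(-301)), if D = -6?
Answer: -30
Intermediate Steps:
H(t) = 30 (H(t) = -6*(-5) - 2*0 = 30 + 0 = 30)
-H(-8/(-301)) = -1*30 = -30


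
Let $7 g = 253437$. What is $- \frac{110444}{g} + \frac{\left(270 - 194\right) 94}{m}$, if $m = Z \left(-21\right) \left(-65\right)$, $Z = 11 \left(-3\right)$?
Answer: $- \frac{12211734596}{3805356555} \approx -3.2091$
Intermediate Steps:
$Z = -33$
$g = \frac{253437}{7}$ ($g = \frac{1}{7} \cdot 253437 = \frac{253437}{7} \approx 36205.0$)
$m = -45045$ ($m = \left(-33\right) \left(-21\right) \left(-65\right) = 693 \left(-65\right) = -45045$)
$- \frac{110444}{g} + \frac{\left(270 - 194\right) 94}{m} = - \frac{110444}{\frac{253437}{7}} + \frac{\left(270 - 194\right) 94}{-45045} = \left(-110444\right) \frac{7}{253437} + 76 \cdot 94 \left(- \frac{1}{45045}\right) = - \frac{773108}{253437} + 7144 \left(- \frac{1}{45045}\right) = - \frac{773108}{253437} - \frac{7144}{45045} = - \frac{12211734596}{3805356555}$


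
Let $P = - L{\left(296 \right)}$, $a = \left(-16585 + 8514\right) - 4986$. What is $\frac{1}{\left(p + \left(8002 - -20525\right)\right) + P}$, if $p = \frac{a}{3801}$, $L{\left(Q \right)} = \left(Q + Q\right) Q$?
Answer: $- \frac{3801}{557638762} \approx -6.8162 \cdot 10^{-6}$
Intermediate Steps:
$a = -13057$ ($a = -8071 - 4986 = -13057$)
$L{\left(Q \right)} = 2 Q^{2}$ ($L{\left(Q \right)} = 2 Q Q = 2 Q^{2}$)
$p = - \frac{13057}{3801} \approx -3.4352$
$P = -175232$ ($P = - 2 \cdot 296^{2} = - 2 \cdot 87616 = \left(-1\right) 175232 = -175232$)
$\frac{1}{\left(p + \left(8002 - -20525\right)\right) + P} = \frac{1}{\left(- \frac{13057}{3801} + \left(8002 - -20525\right)\right) - 175232} = \frac{1}{\left(- \frac{13057}{3801} + \left(8002 + 20525\right)\right) - 175232} = \frac{1}{\left(- \frac{13057}{3801} + 28527\right) - 175232} = \frac{1}{\frac{108418070}{3801} - 175232} = \frac{1}{- \frac{557638762}{3801}} = - \frac{3801}{557638762}$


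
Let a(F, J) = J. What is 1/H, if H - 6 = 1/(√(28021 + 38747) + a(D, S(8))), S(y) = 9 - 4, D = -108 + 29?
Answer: 400453/2402687 - 4*√4173/2402687 ≈ 0.16656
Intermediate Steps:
D = -79
S(y) = 5
H = 6 + 1/(5 + 4*√4173) (H = 6 + 1/(√(28021 + 38747) + 5) = 6 + 1/(√66768 + 5) = 6 + 1/(4*√4173 + 5) = 6 + 1/(5 + 4*√4173) ≈ 6.0038)
1/H = 1/(400453/66743 + 4*√4173/66743)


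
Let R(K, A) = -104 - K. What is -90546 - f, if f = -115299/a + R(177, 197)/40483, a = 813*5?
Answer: -4965296123996/54854465 ≈ -90518.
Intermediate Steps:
a = 4065
f = -1556263894/54854465 (f = -115299/4065 + (-104 - 1*177)/40483 = -115299*1/4065 + (-104 - 177)*(1/40483) = -38433/1355 - 281*1/40483 = -38433/1355 - 281/40483 = -1556263894/54854465 ≈ -28.371)
-90546 - f = -90546 - 1*(-1556263894/54854465) = -90546 + 1556263894/54854465 = -4965296123996/54854465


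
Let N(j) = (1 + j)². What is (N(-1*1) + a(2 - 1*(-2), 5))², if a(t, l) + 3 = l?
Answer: 4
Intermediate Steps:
a(t, l) = -3 + l
(N(-1*1) + a(2 - 1*(-2), 5))² = ((1 - 1*1)² + (-3 + 5))² = ((1 - 1)² + 2)² = (0² + 2)² = (0 + 2)² = 2² = 4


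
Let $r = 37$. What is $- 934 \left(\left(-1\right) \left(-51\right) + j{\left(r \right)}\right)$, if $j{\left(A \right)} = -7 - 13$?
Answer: $-28954$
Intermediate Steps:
$j{\left(A \right)} = -20$
$- 934 \left(\left(-1\right) \left(-51\right) + j{\left(r \right)}\right) = - 934 \left(\left(-1\right) \left(-51\right) - 20\right) = - 934 \left(51 - 20\right) = \left(-934\right) 31 = -28954$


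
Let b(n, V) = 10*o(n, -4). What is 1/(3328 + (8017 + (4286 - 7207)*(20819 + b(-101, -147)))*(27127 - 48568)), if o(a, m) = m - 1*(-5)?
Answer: 1/1304330905300 ≈ 7.6668e-13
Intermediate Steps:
o(a, m) = 5 + m (o(a, m) = m + 5 = 5 + m)
b(n, V) = 10 (b(n, V) = 10*(5 - 4) = 10*1 = 10)
1/(3328 + (8017 + (4286 - 7207)*(20819 + b(-101, -147)))*(27127 - 48568)) = 1/(3328 + (8017 + (4286 - 7207)*(20819 + 10))*(27127 - 48568)) = 1/(3328 + (8017 - 2921*20829)*(-21441)) = 1/(3328 + (8017 - 60841509)*(-21441)) = 1/(3328 - 60833492*(-21441)) = 1/(3328 + 1304330901972) = 1/1304330905300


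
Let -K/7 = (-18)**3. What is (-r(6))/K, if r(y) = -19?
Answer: 19/40824 ≈ 0.00046541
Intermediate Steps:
K = 40824 (K = -7*(-18)**3 = -7*(-5832) = 40824)
(-r(6))/K = -1*(-19)/40824 = 19*(1/40824) = 19/40824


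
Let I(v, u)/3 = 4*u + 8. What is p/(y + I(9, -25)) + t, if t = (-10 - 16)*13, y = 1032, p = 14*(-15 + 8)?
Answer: -18259/54 ≈ -338.13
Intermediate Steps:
I(v, u) = 24 + 12*u (I(v, u) = 3*(4*u + 8) = 3*(8 + 4*u) = 24 + 12*u)
p = -98 (p = 14*(-7) = -98)
t = -338 (t = -26*13 = -338)
p/(y + I(9, -25)) + t = -98/(1032 + (24 + 12*(-25))) - 338 = -98/(1032 + (24 - 300)) - 338 = -98/(1032 - 276) - 338 = -98/756 - 338 = -98*1/756 - 338 = -7/54 - 338 = -18259/54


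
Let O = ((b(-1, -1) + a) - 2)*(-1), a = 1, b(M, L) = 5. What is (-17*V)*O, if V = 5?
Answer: 340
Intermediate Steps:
O = -4 (O = ((5 + 1) - 2)*(-1) = (6 - 2)*(-1) = 4*(-1) = -4)
(-17*V)*O = -17*5*(-4) = -85*(-4) = 340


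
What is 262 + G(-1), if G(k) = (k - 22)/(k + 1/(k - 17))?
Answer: 5392/19 ≈ 283.79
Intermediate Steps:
G(k) = (-22 + k)/(k + 1/(-17 + k))
262 + G(-1) = 262 + (374 + (-1)² - 39*(-1))/(1 + (-1)² - 17*(-1)) = 262 + (374 + 1 + 39)/(1 + 1 + 17) = 262 + 414/19 = 5392/19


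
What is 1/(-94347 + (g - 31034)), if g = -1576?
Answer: -1/126957 ≈ -7.8767e-6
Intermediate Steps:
1/(-94347 + (g - 31034)) = 1/(-94347 + (-1576 - 31034)) = 1/(-94347 - 32610) = 1/(-126957) = -1/126957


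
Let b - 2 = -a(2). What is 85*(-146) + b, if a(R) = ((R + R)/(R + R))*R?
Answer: -12410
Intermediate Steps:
a(R) = R (a(R) = ((2*R)/((2*R)))*R = ((2*R)*(1/(2*R)))*R = 1*R = R)
b = 0 (b = 2 - 1*2 = 2 - 2 = 0)
85*(-146) + b = 85*(-146) + 0 = -12410 + 0 = -12410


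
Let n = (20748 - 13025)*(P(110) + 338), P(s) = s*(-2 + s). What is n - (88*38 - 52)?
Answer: 94356322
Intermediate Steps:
n = 94359614 (n = (20748 - 13025)*(110*(-2 + 110) + 338) = 7723*(110*108 + 338) = 7723*(11880 + 338) = 7723*12218 = 94359614)
n - (88*38 - 52) = 94359614 - (88*38 - 52) = 94359614 - (3344 - 52) = 94359614 - 1*3292 = 94359614 - 3292 = 94356322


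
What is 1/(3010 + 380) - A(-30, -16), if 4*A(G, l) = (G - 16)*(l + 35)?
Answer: 370358/1695 ≈ 218.50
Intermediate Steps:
A(G, l) = (-16 + G)*(35 + l)/4 (A(G, l) = ((G - 16)*(l + 35))/4 = ((-16 + G)*(35 + l))/4 = (-16 + G)*(35 + l)/4)
1/(3010 + 380) - A(-30, -16) = 1/(3010 + 380) - (-140 - 4*(-16) + (35/4)*(-30) + (¼)*(-30)*(-16)) = 1/3390 - (-140 + 64 - 525/2 + 120) = 1/3390 - 1*(-437/2) = 1/3390 + 437/2 = 370358/1695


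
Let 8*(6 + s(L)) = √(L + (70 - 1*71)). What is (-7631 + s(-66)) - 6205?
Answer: -13842 + I*√67/8 ≈ -13842.0 + 1.0232*I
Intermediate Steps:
s(L) = -6 + √(-1 + L)/8 (s(L) = -6 + √(L + (70 - 1*71))/8 = -6 + √(L + (70 - 71))/8 = -6 + √(L - 1)/8 = -6 + √(-1 + L)/8)
(-7631 + s(-66)) - 6205 = (-7631 + (-6 + √(-1 - 66)/8)) - 6205 = (-7631 + (-6 + √(-67)/8)) - 6205 = (-7631 + (-6 + (I*√67)/8)) - 6205 = (-7631 + (-6 + I*√67/8)) - 6205 = (-7637 + I*√67/8) - 6205 = -13842 + I*√67/8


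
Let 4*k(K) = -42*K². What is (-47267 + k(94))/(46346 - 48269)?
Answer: 140045/1923 ≈ 72.826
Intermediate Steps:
k(K) = -21*K²/2 (k(K) = (-42*K²)/4 = -21*K²/2)
(-47267 + k(94))/(46346 - 48269) = (-47267 - 21/2*94²)/(46346 - 48269) = (-47267 - 21/2*8836)/(-1923) = (-47267 - 92778)*(-1/1923) = -140045*(-1/1923) = 140045/1923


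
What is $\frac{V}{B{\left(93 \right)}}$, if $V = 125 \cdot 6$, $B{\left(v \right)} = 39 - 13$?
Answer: $\frac{375}{13} \approx 28.846$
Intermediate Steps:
$B{\left(v \right)} = 26$
$V = 750$
$\frac{V}{B{\left(93 \right)}} = \frac{750}{26} = 750 \cdot \frac{1}{26} = \frac{375}{13}$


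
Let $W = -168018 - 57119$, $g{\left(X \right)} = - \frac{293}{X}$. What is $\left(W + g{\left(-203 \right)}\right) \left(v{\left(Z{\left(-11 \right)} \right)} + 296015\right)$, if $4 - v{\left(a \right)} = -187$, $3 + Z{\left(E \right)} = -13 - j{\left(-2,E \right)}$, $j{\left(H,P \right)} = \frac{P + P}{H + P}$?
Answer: $- \frac{466805518852}{7} \approx -6.6686 \cdot 10^{10}$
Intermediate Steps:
$j{\left(H,P \right)} = \frac{2 P}{H + P}$
$Z{\left(E \right)} = -16 - \frac{2 E}{-2 + E}$ ($Z{\left(E \right)} = -3 - \left(13 + \frac{2 E}{-2 + E}\right) = -16 - \frac{2 E}{-2 + E}$)
$v{\left(a \right)} = 191$ ($v{\left(a \right)} = 4 - -187 = 4 + 187 = 191$)
$W = -225137$ ($W = -168018 - 57119 = -225137$)
$\left(W + g{\left(-203 \right)}\right) \left(v{\left(Z{\left(-11 \right)} \right)} + 296015\right) = \left(-225137 - \frac{293}{-203}\right) \left(191 + 296015\right) = \left(-225137 - - \frac{293}{203}\right) 296206 = \left(-225137 + \frac{293}{203}\right) 296206 = \left(- \frac{45702518}{203}\right) 296206 = - \frac{466805518852}{7}$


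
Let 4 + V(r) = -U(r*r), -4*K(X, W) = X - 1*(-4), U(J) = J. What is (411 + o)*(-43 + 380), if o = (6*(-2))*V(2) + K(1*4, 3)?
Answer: 170185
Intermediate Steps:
K(X, W) = -1 - X/4 (K(X, W) = -(X - 1*(-4))/4 = -(X + 4)/4 = -(4 + X)/4 = -1 - X/4)
V(r) = -4 - r² (V(r) = -4 - r*r = -4 - r²)
o = 94 (o = (6*(-2))*(-4 - 1*2²) + (-1 - 4/4) = -12*(-4 - 1*4) + (-1 - ¼*4) = -12*(-4 - 4) + (-1 - 1) = -12*(-8) - 2 = 96 - 2 = 94)
(411 + o)*(-43 + 380) = (411 + 94)*(-43 + 380) = 505*337 = 170185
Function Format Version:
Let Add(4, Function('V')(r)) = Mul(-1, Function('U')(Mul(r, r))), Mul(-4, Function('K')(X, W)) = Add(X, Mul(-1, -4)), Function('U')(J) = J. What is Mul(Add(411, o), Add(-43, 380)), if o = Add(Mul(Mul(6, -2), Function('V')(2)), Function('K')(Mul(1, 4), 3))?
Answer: 170185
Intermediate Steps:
Function('K')(X, W) = Add(-1, Mul(Rational(-1, 4), X)) (Function('K')(X, W) = Mul(Rational(-1, 4), Add(X, Mul(-1, -4))) = Mul(Rational(-1, 4), Add(X, 4)) = Mul(Rational(-1, 4), Add(4, X)) = Add(-1, Mul(Rational(-1, 4), X)))
Function('V')(r) = Add(-4, Mul(-1, Pow(r, 2))) (Function('V')(r) = Add(-4, Mul(-1, Mul(r, r))) = Add(-4, Mul(-1, Pow(r, 2))))
o = 94 (o = Add(Mul(Mul(6, -2), Add(-4, Mul(-1, Pow(2, 2)))), Add(-1, Mul(Rational(-1, 4), Mul(1, 4)))) = Add(Mul(-12, Add(-4, Mul(-1, 4))), Add(-1, Mul(Rational(-1, 4), 4))) = Add(Mul(-12, Add(-4, -4)), Add(-1, -1)) = Add(Mul(-12, -8), -2) = Add(96, -2) = 94)
Mul(Add(411, o), Add(-43, 380)) = Mul(Add(411, 94), Add(-43, 380)) = Mul(505, 337) = 170185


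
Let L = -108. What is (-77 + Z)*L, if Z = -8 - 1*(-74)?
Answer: 1188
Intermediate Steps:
Z = 66 (Z = -8 + 74 = 66)
(-77 + Z)*L = (-77 + 66)*(-108) = -11*(-108) = 1188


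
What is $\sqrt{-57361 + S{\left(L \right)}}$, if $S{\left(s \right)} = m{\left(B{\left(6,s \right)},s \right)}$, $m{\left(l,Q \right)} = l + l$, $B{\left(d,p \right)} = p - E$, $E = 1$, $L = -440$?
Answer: $i \sqrt{58243} \approx 241.34 i$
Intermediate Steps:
$B{\left(d,p \right)} = -1 + p$ ($B{\left(d,p \right)} = p - 1 = -1 + p$)
$m{\left(l,Q \right)} = 2 l$
$S{\left(s \right)} = -2 + 2 s$ ($S{\left(s \right)} = 2 \left(-1 + s\right) = -2 + 2 s$)
$\sqrt{-57361 + S{\left(L \right)}} = \sqrt{-57361 + \left(-2 + 2 \left(-440\right)\right)} = \sqrt{-57361 - 882} = \sqrt{-58243} = i \sqrt{58243}$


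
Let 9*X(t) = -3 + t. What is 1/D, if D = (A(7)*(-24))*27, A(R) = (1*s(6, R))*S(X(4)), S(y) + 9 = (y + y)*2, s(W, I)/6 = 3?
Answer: 1/99792 ≈ 1.0021e-5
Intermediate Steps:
s(W, I) = 18 (s(W, I) = 6*3 = 18)
X(t) = -1/3 + t/9 (X(t) = (-3 + t)/9 = -1/3 + t/9)
S(y) = -9 + 4*y (S(y) = -9 + (y + y)*2 = -9 + (2*y)*2 = -9 + 4*y)
A(R) = -154 (A(R) = (1*18)*(-9 + 4*(-1/3 + (1/9)*4)) = 18*(-9 + 4*(-1/3 + 4/9)) = 18*(-9 + 4*(1/9)) = 18*(-9 + 4/9) = 18*(-77/9) = -154)
D = 99792 (D = -154*(-24)*27 = 3696*27 = 99792)
1/D = 1/99792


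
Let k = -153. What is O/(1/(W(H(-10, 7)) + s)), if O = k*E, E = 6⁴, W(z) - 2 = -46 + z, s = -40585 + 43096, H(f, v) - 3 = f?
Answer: -487788480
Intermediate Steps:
H(f, v) = 3 + f
s = 2511
W(z) = -44 + z (W(z) = 2 + (-46 + z) = -44 + z)
E = 1296
O = -198288 (O = -153*1296 = -198288)
O/(1/(W(H(-10, 7)) + s)) = -(489176496 + 198288*(3 - 10)) = -198288/(1/((-44 - 7) + 2511)) = -198288/(1/(-51 + 2511)) = -198288/(1/2460) = -198288/1/2460 = -198288*2460 = -487788480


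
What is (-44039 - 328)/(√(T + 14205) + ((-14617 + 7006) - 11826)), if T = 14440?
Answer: 862361379/377768324 + 44367*√28645/377768324 ≈ 2.3027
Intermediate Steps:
(-44039 - 328)/(√(T + 14205) + ((-14617 + 7006) - 11826)) = (-44039 - 328)/(√(14440 + 14205) + ((-14617 + 7006) - 11826)) = -44367/(√28645 + (-7611 - 11826)) = -44367/(√28645 - 19437) = -44367/(-19437 + √28645)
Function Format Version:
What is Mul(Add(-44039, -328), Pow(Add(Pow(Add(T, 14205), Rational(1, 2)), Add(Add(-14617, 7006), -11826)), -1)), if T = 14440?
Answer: Add(Rational(862361379, 377768324), Mul(Rational(44367, 377768324), Pow(28645, Rational(1, 2)))) ≈ 2.3027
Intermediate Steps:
Mul(Add(-44039, -328), Pow(Add(Pow(Add(T, 14205), Rational(1, 2)), Add(Add(-14617, 7006), -11826)), -1)) = Mul(Add(-44039, -328), Pow(Add(Pow(Add(14440, 14205), Rational(1, 2)), Add(Add(-14617, 7006), -11826)), -1)) = Mul(-44367, Pow(Add(Pow(28645, Rational(1, 2)), Add(-7611, -11826)), -1)) = Mul(-44367, Pow(Add(Pow(28645, Rational(1, 2)), -19437), -1)) = Mul(-44367, Pow(Add(-19437, Pow(28645, Rational(1, 2))), -1))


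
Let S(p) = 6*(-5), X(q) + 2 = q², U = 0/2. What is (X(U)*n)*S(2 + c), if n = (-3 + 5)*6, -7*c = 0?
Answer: 720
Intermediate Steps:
c = 0 (c = -⅐*0 = 0)
U = 0 (U = 0*(½) = 0)
n = 12 (n = 2*6 = 12)
X(q) = -2 + q²
S(p) = -30
(X(U)*n)*S(2 + c) = ((-2 + 0²)*12)*(-30) = ((-2 + 0)*12)*(-30) = -2*12*(-30) = -24*(-30) = 720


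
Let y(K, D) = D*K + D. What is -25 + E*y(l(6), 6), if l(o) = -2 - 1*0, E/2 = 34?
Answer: -433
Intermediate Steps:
E = 68 (E = 2*34 = 68)
l(o) = -2 (l(o) = -2 + 0 = -2)
y(K, D) = D + D*K
-25 + E*y(l(6), 6) = -25 + 68*(6*(1 - 2)) = -25 + 68*(6*(-1)) = -25 + 68*(-6) = -25 - 408 = -433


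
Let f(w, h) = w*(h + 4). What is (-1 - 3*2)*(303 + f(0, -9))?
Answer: -2121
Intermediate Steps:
f(w, h) = w*(4 + h)
(-1 - 3*2)*(303 + f(0, -9)) = (-1 - 3*2)*(303 + 0*(4 - 9)) = (-1 - 6)*(303 + 0*(-5)) = -7*(303 + 0) = -7*303 = -2121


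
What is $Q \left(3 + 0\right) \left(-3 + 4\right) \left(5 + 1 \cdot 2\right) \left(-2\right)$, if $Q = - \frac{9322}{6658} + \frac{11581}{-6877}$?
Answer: $\frac{2965487532}{22893533} \approx 129.53$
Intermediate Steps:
$Q = - \frac{70606846}{22893533}$ ($Q = \left(-9322\right) \frac{1}{6658} + 11581 \left(- \frac{1}{6877}\right) = - \frac{4661}{3329} - \frac{11581}{6877} = - \frac{70606846}{22893533} \approx -3.0841$)
$Q \left(3 + 0\right) \left(-3 + 4\right) \left(5 + 1 \cdot 2\right) \left(-2\right) = - \frac{70606846 \left(3 + 0\right) \left(-3 + 4\right) \left(5 + 1 \cdot 2\right) \left(-2\right)}{22893533} = - \frac{70606846 \cdot 3 \cdot 1 \left(5 + 2\right) \left(-2\right)}{22893533} = - \frac{70606846 \cdot 3 \cdot 7 \left(-2\right)}{22893533} = - \frac{70606846 \cdot 3 \left(-14\right)}{22893533} = \left(- \frac{70606846}{22893533}\right) \left(-42\right) = \frac{2965487532}{22893533}$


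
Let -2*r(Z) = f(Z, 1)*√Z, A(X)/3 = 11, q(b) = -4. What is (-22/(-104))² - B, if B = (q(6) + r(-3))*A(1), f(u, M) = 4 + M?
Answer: 357049/2704 + 165*I*√3/2 ≈ 132.04 + 142.89*I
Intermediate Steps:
A(X) = 33 (A(X) = 3*11 = 33)
r(Z) = -5*√Z/2 (r(Z) = -(4 + 1)*√Z/2 = -5*√Z/2)
B = -132 - 165*I*√3/2 (B = (-4 - 5*I*√3/2)*33 = -132 - 165*I*√3/2 ≈ -132.0 - 142.89*I)
(-22/(-104))² - B = (-22/(-104))² - (-132 - 165*I*√3/2) = (-22*(-1/104))² + (132 + 165*I*√3/2) = (11/52)² + (132 + 165*I*√3/2) = 121/2704 + (132 + 165*I*√3/2) = 357049/2704 + 165*I*√3/2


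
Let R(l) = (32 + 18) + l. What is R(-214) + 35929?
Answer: 35765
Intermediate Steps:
R(l) = 50 + l
R(-214) + 35929 = (50 - 214) + 35929 = -164 + 35929 = 35765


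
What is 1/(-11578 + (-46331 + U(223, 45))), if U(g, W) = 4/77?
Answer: -77/4458989 ≈ -1.7268e-5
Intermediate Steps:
U(g, W) = 4/77 (U(g, W) = 4*(1/77) = 4/77)
1/(-11578 + (-46331 + U(223, 45))) = 1/(-11578 + (-46331 + 4/77)) = 1/(-11578 - 3567483/77) = 1/(-4458989/77) = -77/4458989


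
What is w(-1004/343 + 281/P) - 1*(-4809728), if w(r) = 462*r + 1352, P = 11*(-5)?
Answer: 1177804982/245 ≈ 4.8074e+6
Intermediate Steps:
P = -55
w(r) = 1352 + 462*r
w(-1004/343 + 281/P) - 1*(-4809728) = (1352 + 462*(-1004/343 + 281/(-55))) - 1*(-4809728) = (1352 + 462*(-1004*1/343 + 281*(-1/55))) + 4809728 = (1352 + 462*(-1004/343 - 281/55)) + 4809728 = (1352 + 462*(-151603/18865)) + 4809728 = (1352 - 909618/245) + 4809728 = -578378/245 + 4809728 = 1177804982/245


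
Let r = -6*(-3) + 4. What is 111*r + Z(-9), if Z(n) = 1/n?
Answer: 21977/9 ≈ 2441.9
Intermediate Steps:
r = 22 (r = 18 + 4 = 22)
111*r + Z(-9) = 111*22 + 1/(-9) = 2442 - 1/9 = 21977/9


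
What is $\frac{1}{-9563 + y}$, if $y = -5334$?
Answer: $- \frac{1}{14897} \approx -6.7128 \cdot 10^{-5}$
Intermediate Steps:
$\frac{1}{-9563 + y} = \frac{1}{-9563 - 5334} = \frac{1}{-14897} = - \frac{1}{14897}$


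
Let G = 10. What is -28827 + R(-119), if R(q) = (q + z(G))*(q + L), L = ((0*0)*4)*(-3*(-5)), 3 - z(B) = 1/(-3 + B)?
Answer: -15006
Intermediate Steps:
z(B) = 3 - 1/(-3 + B)
L = 0 (L = (0*4)*15 = 0*15 = 0)
R(q) = q*(20/7 + q) (R(q) = (q + (-10 + 3*10)/(-3 + 10))*(q + 0) = (q + (-10 + 30)/7)*q = (q + (⅐)*20)*q = (q + 20/7)*q = (20/7 + q)*q = q*(20/7 + q))
-28827 + R(-119) = -28827 + (⅐)*(-119)*(20 + 7*(-119)) = -28827 + (⅐)*(-119)*(20 - 833) = -28827 + (⅐)*(-119)*(-813) = -28827 + 13821 = -15006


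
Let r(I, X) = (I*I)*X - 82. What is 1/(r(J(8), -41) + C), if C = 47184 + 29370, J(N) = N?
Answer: 1/73848 ≈ 1.3541e-5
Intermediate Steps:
C = 76554
r(I, X) = -82 + X*I**2 (r(I, X) = I**2*X - 82 = X*I**2 - 82 = -82 + X*I**2)
1/(r(J(8), -41) + C) = 1/((-82 - 41*8**2) + 76554) = 1/((-82 - 41*64) + 76554) = 1/((-82 - 2624) + 76554) = 1/(-2706 + 76554) = 1/73848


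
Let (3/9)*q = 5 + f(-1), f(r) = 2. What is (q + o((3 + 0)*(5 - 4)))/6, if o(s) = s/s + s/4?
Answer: 91/24 ≈ 3.7917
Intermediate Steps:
o(s) = 1 + s/4 (o(s) = 1 + s*(¼) = 1 + s/4)
q = 21 (q = 3*(5 + 2) = 3*7 = 21)
(q + o((3 + 0)*(5 - 4)))/6 = (21 + (1 + ((3 + 0)*(5 - 4))/4))/6 = (21 + (1 + (3*1)/4))*(⅙) = (21 + (1 + (¼)*3))*(⅙) = (21 + (1 + ¾))*(⅙) = (21 + 7/4)*(⅙) = (91/4)*(⅙) = 91/24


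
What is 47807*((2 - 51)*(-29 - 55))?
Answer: 196773612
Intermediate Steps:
47807*((2 - 51)*(-29 - 55)) = 47807*(-49*(-84)) = 47807*4116 = 196773612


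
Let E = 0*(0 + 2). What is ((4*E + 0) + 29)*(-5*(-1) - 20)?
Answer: -435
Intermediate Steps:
E = 0 (E = 0*2 = 0)
((4*E + 0) + 29)*(-5*(-1) - 20) = ((4*0 + 0) + 29)*(-5*(-1) - 20) = ((0 + 0) + 29)*(5 - 20) = (0 + 29)*(-15) = 29*(-15) = -435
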